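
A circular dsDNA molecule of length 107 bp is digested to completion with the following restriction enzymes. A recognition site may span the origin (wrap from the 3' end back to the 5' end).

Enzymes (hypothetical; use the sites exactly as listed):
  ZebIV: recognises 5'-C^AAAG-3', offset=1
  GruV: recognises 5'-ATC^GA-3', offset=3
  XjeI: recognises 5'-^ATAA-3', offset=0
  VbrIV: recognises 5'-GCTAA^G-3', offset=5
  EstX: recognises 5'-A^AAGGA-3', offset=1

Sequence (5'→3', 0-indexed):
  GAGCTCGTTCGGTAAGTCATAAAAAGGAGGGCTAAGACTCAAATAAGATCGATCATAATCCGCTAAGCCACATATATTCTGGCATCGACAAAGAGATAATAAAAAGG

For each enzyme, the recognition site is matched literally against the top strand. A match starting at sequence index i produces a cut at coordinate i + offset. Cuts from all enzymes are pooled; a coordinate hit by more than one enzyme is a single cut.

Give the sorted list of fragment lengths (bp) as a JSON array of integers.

Site scan:
  ZebIV CAAAG/1: at [88] ⇒ [89]
  GruV ATCGA/3: at [47, 83] ⇒ [50, 86]
  XjeI ATAA/0: at [18, 42, 54, 95, 98] ⇒ [18, 42, 54, 95, 98]
  VbrIV GCTAAG/5: at [30, 61] ⇒ [35, 66]
  EstX AAAGGA/1: at [22] ⇒ [23]

Pooled cuts: [18, 23, 35, 42, 50, 54, 66, 86, 89, 95, 98]

Fragments:
  18→23: 5 bp
  23→35: 12 bp
  35→42: 7 bp
  42→50: 8 bp
  50→54: 4 bp
  54→66: 12 bp
  66→86: 20 bp
  86→89: 3 bp
  89→95: 6 bp
  95→98: 3 bp
  98→18 (wrap): 107-98+18 = 27 bp

[3,3,4,5,6,7,8,12,12,20,27]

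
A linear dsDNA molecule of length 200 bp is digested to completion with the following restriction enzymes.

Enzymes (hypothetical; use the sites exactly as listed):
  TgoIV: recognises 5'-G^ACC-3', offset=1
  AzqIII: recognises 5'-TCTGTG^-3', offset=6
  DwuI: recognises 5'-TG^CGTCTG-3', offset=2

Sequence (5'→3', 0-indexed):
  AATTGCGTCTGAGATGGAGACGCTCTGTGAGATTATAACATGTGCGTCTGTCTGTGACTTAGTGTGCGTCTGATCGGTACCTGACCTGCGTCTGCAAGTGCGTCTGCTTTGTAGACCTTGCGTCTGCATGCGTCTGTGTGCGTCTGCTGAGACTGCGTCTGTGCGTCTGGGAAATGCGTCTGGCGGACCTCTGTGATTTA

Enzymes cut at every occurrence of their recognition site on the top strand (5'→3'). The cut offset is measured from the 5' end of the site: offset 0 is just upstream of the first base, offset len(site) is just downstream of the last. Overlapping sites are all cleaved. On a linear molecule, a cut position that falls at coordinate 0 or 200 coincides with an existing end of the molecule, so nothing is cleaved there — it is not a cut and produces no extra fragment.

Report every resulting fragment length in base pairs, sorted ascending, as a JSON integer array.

[2,5,5,5,6,8,8,9,10,10,10,12,12,13,14,15,15,17,24]

Per-enzyme occurrences:
  TgoIV (GACC, off=1): starts [82, 113, 185] → cuts [83, 114, 186]
  AzqIII (TCTGTG, off=6): starts [23, 50, 132, 157, 189] → cuts [29, 56, 138, 163, 195]
  DwuI (TGCGTCTG, off=2): starts [3, 42, 64, 86, 98, 118, 128, 138, 153, 161, 174] → cuts [5, 44, 66, 88, 100, 120, 130, 140, 155, 163, 176]

Pooled cuts: [5, 29, 44, 56, 66, 83, 88, 100, 114, 120, 130, 138, 140, 155, 163, 176, 186, 195]

Fragment lengths:
  [0,5): 5 bp
  [5,29): 24 bp
  [29,44): 15 bp
  [44,56): 12 bp
  [56,66): 10 bp
  [66,83): 17 bp
  [83,88): 5 bp
  [88,100): 12 bp
  [100,114): 14 bp
  [114,120): 6 bp
  [120,130): 10 bp
  [130,138): 8 bp
  [138,140): 2 bp
  [140,155): 15 bp
  [155,163): 8 bp
  [163,176): 13 bp
  [176,186): 10 bp
  [186,195): 9 bp
  [195,200): 5 bp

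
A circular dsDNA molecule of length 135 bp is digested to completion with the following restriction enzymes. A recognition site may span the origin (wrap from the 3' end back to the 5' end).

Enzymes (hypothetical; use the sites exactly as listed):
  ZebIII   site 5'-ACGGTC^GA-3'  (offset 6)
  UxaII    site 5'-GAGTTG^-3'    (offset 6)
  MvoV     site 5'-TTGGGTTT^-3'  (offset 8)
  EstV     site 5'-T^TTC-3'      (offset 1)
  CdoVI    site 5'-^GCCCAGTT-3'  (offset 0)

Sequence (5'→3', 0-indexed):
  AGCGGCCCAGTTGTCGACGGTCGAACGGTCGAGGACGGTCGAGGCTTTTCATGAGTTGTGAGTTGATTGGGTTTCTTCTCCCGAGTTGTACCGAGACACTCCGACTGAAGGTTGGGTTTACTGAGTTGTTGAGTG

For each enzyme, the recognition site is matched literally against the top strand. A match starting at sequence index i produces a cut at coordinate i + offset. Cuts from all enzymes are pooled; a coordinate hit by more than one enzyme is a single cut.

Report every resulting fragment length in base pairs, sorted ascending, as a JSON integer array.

[2,7,7,7,8,9,10,11,11,14,18,31]

Site scan:
  ZebIII (ACGGTCGA, off=6): starts [16, 24, 34] → cuts [22, 30, 40]
  UxaII (GAGTTG, off=6): starts [52, 59, 82, 122] → cuts [58, 65, 88, 128]
  MvoV (TTGGGTTT, off=8): starts [66, 111] → cuts [74, 119]
  EstV (TTTC, off=1): starts [46, 71] → cuts [47, 72]
  CdoVI (GCCCAGTT, off=0): starts [4] → cuts [4]

All cut coordinates (distinct, sorted): [4, 22, 30, 40, 47, 58, 65, 72, 74, 88, 119, 128]

Fragments:
  4→22: 18 bp
  22→30: 8 bp
  30→40: 10 bp
  40→47: 7 bp
  47→58: 11 bp
  58→65: 7 bp
  65→72: 7 bp
  72→74: 2 bp
  74→88: 14 bp
  88→119: 31 bp
  119→128: 9 bp
  128→4 (wrap): 135-128+4 = 11 bp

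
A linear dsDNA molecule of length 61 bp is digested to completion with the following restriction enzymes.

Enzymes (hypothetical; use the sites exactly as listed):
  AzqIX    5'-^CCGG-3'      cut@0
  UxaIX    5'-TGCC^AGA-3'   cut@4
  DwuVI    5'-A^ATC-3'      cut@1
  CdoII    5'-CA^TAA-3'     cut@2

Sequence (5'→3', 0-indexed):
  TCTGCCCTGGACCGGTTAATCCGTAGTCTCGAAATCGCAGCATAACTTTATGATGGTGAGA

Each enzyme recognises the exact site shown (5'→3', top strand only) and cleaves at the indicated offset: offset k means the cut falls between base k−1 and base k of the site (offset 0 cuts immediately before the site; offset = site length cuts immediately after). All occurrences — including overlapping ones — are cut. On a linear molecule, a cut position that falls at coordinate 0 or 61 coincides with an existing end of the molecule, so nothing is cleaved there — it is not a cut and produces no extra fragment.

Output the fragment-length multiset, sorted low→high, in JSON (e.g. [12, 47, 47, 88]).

[7,9,11,15,19]

Site scan:
  AzqIX (CCGG, off=0): starts [11] → cuts [11]
  UxaIX (TGCCAGA, off=4): no sites
  DwuVI (AATC, off=1): starts [17, 32] → cuts [18, 33]
  CdoII (CATAA, off=2): starts [40] → cuts [42]

All cut coordinates (distinct, sorted): [11, 18, 33, 42]

Fragment lengths:
  [0,11): 11 bp
  [11,18): 7 bp
  [18,33): 15 bp
  [33,42): 9 bp
  [42,61): 19 bp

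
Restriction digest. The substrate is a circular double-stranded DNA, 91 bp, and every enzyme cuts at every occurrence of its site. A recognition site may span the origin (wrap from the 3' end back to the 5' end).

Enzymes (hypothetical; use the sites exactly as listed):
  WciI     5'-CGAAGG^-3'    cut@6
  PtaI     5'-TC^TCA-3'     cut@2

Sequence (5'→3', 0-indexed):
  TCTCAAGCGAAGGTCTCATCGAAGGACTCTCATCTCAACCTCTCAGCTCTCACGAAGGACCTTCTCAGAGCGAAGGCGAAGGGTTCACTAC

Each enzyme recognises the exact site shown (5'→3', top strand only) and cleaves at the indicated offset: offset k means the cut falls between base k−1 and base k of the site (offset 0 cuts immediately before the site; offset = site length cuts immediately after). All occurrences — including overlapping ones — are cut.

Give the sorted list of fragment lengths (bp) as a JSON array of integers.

[2,4,5,6,6,7,8,9,10,11,11,12]

Site scan:
  WciI CGAAGG/6: at [7, 19, 52, 70, 76] ⇒ [13, 25, 58, 76, 82]
  PtaI TCTCA/2: at [0, 13, 27, 32, 40, 47, 62] ⇒ [2, 15, 29, 34, 42, 49, 64]

All cut coordinates (distinct, sorted): [2, 13, 15, 25, 29, 34, 42, 49, 58, 64, 76, 82]

Fragment lengths:
  2→13: 11 bp
  13→15: 2 bp
  15→25: 10 bp
  25→29: 4 bp
  29→34: 5 bp
  34→42: 8 bp
  42→49: 7 bp
  49→58: 9 bp
  58→64: 6 bp
  64→76: 12 bp
  76→82: 6 bp
  82→2 (wrap): 91-82+2 = 11 bp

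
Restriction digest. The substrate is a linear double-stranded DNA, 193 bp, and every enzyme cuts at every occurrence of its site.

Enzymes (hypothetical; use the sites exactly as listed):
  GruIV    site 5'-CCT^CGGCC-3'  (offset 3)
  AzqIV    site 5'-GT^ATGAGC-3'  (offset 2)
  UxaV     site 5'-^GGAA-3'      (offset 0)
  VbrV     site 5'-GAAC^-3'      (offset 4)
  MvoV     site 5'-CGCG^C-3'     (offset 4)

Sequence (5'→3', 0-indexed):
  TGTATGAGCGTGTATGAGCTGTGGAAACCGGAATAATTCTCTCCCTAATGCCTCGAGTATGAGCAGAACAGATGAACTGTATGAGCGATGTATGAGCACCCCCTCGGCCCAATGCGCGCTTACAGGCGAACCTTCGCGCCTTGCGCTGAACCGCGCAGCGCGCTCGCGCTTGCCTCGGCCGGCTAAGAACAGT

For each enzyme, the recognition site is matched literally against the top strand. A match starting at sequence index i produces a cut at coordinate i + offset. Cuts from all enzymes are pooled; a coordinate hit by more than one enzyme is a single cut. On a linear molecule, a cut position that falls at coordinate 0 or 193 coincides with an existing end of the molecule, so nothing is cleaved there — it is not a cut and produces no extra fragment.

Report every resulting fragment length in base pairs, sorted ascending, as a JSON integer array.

[3,3,3,4,6,7,7,7,7,8,9,10,11,11,13,13,13,14,15,29]

Scan for sites:
  GruIV CCTCGGCC/3: at [101, 172] ⇒ [104, 175]
  AzqIV GTATGAGC/2: at [1, 11, 56, 78, 89] ⇒ [3, 13, 58, 80, 91]
  UxaV GGAA/0: at [22, 29] ⇒ [22, 29]
  VbrV GAAC/4: at [65, 73, 127, 147, 186] ⇒ [69, 77, 131, 151, 190]
  MvoV CGCGC/4: at [114, 134, 151, 158, 164] ⇒ [118, 138, 155, 162, 168]

All cut coordinates (distinct, sorted): [3, 13, 22, 29, 58, 69, 77, 80, 91, 104, 118, 131, 138, 151, 155, 162, 168, 175, 190]

Fragment lengths:
  [0,3): 3 bp
  [3,13): 10 bp
  [13,22): 9 bp
  [22,29): 7 bp
  [29,58): 29 bp
  [58,69): 11 bp
  [69,77): 8 bp
  [77,80): 3 bp
  [80,91): 11 bp
  [91,104): 13 bp
  [104,118): 14 bp
  [118,131): 13 bp
  [131,138): 7 bp
  [138,151): 13 bp
  [151,155): 4 bp
  [155,162): 7 bp
  [162,168): 6 bp
  [168,175): 7 bp
  [175,190): 15 bp
  [190,193): 3 bp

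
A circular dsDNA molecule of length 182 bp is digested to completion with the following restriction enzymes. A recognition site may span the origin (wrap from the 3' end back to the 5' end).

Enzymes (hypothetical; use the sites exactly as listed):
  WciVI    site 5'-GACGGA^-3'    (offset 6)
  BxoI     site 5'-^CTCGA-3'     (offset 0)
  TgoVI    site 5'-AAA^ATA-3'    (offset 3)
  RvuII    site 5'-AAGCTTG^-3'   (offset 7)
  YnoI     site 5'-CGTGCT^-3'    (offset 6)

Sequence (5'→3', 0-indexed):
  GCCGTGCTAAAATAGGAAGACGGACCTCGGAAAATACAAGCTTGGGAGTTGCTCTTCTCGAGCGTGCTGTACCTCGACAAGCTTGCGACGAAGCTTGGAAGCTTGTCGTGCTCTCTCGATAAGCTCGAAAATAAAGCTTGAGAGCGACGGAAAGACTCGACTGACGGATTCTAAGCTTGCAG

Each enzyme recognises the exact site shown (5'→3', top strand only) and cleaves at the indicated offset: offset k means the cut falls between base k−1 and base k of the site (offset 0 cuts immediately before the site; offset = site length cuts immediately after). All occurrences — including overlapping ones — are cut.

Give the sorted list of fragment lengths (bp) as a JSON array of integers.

[2,3,4,4,7,7,8,9,9,10,11,11,11,11,12,12,12,13,13,13]

Site scan:
  WciVI GACGGA/6: at [18, 145, 162] ⇒ [24, 151, 168]
  BxoI CTCGA/0: at [56, 72, 114, 123, 155] ⇒ [56, 72, 114, 123, 155]
  TgoVI AAAATA/3: at [8, 30, 127] ⇒ [11, 33, 130]
  RvuII AAGCTTG/7: at [37, 78, 90, 98, 133, 172] ⇒ [44, 85, 97, 105, 140, 179]
  YnoI CGTGCT/6: at [2, 62, 106] ⇒ [8, 68, 112]

All cut coordinates (distinct, sorted): [8, 11, 24, 33, 44, 56, 68, 72, 85, 97, 105, 112, 114, 123, 130, 140, 151, 155, 168, 179]

Fragments:
  8→11: 3 bp
  11→24: 13 bp
  24→33: 9 bp
  33→44: 11 bp
  44→56: 12 bp
  56→68: 12 bp
  68→72: 4 bp
  72→85: 13 bp
  85→97: 12 bp
  97→105: 8 bp
  105→112: 7 bp
  112→114: 2 bp
  114→123: 9 bp
  123→130: 7 bp
  130→140: 10 bp
  140→151: 11 bp
  151→155: 4 bp
  155→168: 13 bp
  168→179: 11 bp
  179→8 (wrap): 182-179+8 = 11 bp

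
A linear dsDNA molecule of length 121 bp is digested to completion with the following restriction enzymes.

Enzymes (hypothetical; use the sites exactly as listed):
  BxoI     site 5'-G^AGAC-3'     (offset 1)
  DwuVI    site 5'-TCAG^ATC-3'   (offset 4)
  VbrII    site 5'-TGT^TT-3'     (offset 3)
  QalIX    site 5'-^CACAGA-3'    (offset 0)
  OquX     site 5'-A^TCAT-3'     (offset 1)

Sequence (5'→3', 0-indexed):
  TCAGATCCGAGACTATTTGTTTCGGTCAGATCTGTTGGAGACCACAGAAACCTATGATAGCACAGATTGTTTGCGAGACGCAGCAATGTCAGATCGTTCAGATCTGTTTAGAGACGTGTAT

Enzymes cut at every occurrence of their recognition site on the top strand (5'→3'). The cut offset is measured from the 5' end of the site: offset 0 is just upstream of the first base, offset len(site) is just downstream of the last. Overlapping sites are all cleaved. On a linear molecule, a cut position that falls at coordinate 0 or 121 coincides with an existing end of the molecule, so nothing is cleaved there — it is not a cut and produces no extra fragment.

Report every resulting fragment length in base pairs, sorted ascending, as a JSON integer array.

Site scan:
  BxoI GAGAC/1: at [8, 37, 74, 110] ⇒ [9, 38, 75, 111]
  DwuVI TCAGATC/4: at [0, 25, 88, 97] ⇒ [4, 29, 92, 101]
  VbrII TGTTT/3: at [17, 67, 104] ⇒ [20, 70, 107]
  QalIX CACAGA/0: at [42, 60] ⇒ [42, 60]
  OquX (ATCAT, off=1): no sites

Pooled cuts: [4, 9, 20, 29, 38, 42, 60, 70, 75, 92, 101, 107, 111]

Fragment lengths:
  [0,4): 4 bp
  [4,9): 5 bp
  [9,20): 11 bp
  [20,29): 9 bp
  [29,38): 9 bp
  [38,42): 4 bp
  [42,60): 18 bp
  [60,70): 10 bp
  [70,75): 5 bp
  [75,92): 17 bp
  [92,101): 9 bp
  [101,107): 6 bp
  [107,111): 4 bp
  [111,121): 10 bp

[4,4,4,5,5,6,9,9,9,10,10,11,17,18]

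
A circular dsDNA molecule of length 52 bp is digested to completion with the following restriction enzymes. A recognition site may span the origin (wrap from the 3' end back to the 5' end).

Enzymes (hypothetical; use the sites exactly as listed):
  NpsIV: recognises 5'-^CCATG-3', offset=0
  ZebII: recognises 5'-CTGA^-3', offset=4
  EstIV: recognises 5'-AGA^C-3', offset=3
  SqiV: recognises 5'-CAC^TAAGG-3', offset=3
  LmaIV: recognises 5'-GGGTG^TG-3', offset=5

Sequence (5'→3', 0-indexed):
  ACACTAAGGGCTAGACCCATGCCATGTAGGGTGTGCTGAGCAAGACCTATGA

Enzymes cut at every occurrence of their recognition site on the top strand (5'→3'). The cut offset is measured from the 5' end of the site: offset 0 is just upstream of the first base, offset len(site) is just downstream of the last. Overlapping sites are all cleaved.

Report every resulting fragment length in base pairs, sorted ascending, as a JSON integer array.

Site scan:
  NpsIV CCATG/0: at [16, 21] ⇒ [16, 21]
  ZebII CTGA/4: at [35] ⇒ [39]
  EstIV AGAC/3: at [12, 42] ⇒ [15, 45]
  SqiV CACTAAGG/3: at [1] ⇒ [4]
  LmaIV GGGTGTG/5: at [28] ⇒ [33]

All cut coordinates (distinct, sorted): [4, 15, 16, 21, 33, 39, 45]

Fragments:
  4→15: 11 bp
  15→16: 1 bp
  16→21: 5 bp
  21→33: 12 bp
  33→39: 6 bp
  39→45: 6 bp
  45→4 (wrap): 52-45+4 = 11 bp

[1,5,6,6,11,11,12]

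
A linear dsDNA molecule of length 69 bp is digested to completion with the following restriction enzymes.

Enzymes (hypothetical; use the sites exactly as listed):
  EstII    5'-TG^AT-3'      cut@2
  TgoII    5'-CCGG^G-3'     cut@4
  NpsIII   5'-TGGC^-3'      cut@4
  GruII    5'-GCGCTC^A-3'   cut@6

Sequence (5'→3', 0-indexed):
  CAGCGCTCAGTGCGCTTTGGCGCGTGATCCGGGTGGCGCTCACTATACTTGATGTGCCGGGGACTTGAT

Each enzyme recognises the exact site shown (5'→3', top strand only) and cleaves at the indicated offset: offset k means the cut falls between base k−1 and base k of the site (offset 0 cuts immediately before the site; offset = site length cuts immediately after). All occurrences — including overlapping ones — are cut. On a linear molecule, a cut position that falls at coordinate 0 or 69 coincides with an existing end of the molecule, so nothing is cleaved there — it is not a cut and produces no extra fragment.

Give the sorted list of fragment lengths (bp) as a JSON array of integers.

[2,4,5,5,6,7,8,9,10,13]

Scan for sites:
  EstII TGAT/2: at [24, 49, 65] ⇒ [26, 51, 67]
  TgoII CCGGG/4: at [28, 56] ⇒ [32, 60]
  NpsIII TGGC/4: at [17, 33] ⇒ [21, 37]
  GruII GCGCTCA/6: at [2, 35] ⇒ [8, 41]

Pooled cuts: [8, 21, 26, 32, 37, 41, 51, 60, 67]

Fragments:
  [0,8): 8 bp
  [8,21): 13 bp
  [21,26): 5 bp
  [26,32): 6 bp
  [32,37): 5 bp
  [37,41): 4 bp
  [41,51): 10 bp
  [51,60): 9 bp
  [60,67): 7 bp
  [67,69): 2 bp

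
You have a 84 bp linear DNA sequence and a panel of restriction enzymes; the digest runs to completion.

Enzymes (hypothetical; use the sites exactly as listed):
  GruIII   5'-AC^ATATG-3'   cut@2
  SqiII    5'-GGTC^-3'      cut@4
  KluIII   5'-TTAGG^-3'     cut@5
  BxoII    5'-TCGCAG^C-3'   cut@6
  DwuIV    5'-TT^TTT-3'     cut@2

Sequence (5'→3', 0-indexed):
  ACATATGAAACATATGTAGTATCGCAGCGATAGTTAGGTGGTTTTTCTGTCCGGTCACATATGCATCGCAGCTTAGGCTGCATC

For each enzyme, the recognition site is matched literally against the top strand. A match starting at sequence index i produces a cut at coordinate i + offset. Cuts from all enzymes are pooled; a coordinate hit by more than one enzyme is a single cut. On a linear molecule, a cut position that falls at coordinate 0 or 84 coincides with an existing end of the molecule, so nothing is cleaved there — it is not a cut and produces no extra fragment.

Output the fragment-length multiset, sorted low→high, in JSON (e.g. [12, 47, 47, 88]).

Site scan:
  GruIII (ACATATG, off=2): starts [0, 9, 56] → cuts [2, 11, 58]
  SqiII (GGTC, off=4): starts [52] → cuts [56]
  KluIII (TTAGG, off=5): starts [33, 72] → cuts [38, 77]
  BxoII (TCGCAGC, off=6): starts [21, 65] → cuts [27, 71]
  DwuIV (TTTTT, off=2): starts [41] → cuts [43]

Pooled cuts: [2, 11, 27, 38, 43, 56, 58, 71, 77]

Fragments:
  [0,2): 2 bp
  [2,11): 9 bp
  [11,27): 16 bp
  [27,38): 11 bp
  [38,43): 5 bp
  [43,56): 13 bp
  [56,58): 2 bp
  [58,71): 13 bp
  [71,77): 6 bp
  [77,84): 7 bp

[2,2,5,6,7,9,11,13,13,16]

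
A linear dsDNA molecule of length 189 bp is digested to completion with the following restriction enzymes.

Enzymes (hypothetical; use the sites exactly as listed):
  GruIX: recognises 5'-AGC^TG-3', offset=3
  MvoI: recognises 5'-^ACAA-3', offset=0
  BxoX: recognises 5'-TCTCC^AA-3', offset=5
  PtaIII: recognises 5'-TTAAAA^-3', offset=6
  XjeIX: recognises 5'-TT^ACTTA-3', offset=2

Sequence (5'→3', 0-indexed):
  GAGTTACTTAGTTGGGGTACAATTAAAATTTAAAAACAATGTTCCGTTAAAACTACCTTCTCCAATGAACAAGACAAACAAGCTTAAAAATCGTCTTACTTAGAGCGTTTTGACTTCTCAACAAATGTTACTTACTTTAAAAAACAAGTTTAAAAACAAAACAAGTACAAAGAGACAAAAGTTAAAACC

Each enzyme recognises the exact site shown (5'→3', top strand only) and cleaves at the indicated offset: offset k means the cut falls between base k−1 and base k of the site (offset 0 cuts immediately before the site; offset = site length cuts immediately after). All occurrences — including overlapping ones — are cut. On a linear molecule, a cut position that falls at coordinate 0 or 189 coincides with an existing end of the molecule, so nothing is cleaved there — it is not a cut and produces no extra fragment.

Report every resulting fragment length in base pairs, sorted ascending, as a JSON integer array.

[1,2,4,5,5,5,5,6,7,8,8,9,10,11,12,12,13,13,13,17,23]

Scan for sites:
  GruIX (AGCTG, off=3): no sites
  MvoI ACAA/0: at [18, 35, 68, 73, 77, 120, 143, 155, 160, 166, 174] ⇒ [18, 35, 68, 73, 77, 120, 143, 155, 160, 166, 174]
  BxoX TCTCCAA/5: at [58] ⇒ [63]
  PtaIII TTAAAA/6: at [22, 29, 46, 83, 136, 149, 181] ⇒ [28, 35, 52, 89, 142, 155, 187]
  XjeIX TTACTTA/2: at [3, 95, 127] ⇒ [5, 97, 129]

Pooled cuts: [5, 18, 28, 35, 52, 63, 68, 73, 77, 89, 97, 120, 129, 142, 143, 155, 160, 166, 174, 187]

Fragments:
  [0,5): 5 bp
  [5,18): 13 bp
  [18,28): 10 bp
  [28,35): 7 bp
  [35,52): 17 bp
  [52,63): 11 bp
  [63,68): 5 bp
  [68,73): 5 bp
  [73,77): 4 bp
  [77,89): 12 bp
  [89,97): 8 bp
  [97,120): 23 bp
  [120,129): 9 bp
  [129,142): 13 bp
  [142,143): 1 bp
  [143,155): 12 bp
  [155,160): 5 bp
  [160,166): 6 bp
  [166,174): 8 bp
  [174,187): 13 bp
  [187,189): 2 bp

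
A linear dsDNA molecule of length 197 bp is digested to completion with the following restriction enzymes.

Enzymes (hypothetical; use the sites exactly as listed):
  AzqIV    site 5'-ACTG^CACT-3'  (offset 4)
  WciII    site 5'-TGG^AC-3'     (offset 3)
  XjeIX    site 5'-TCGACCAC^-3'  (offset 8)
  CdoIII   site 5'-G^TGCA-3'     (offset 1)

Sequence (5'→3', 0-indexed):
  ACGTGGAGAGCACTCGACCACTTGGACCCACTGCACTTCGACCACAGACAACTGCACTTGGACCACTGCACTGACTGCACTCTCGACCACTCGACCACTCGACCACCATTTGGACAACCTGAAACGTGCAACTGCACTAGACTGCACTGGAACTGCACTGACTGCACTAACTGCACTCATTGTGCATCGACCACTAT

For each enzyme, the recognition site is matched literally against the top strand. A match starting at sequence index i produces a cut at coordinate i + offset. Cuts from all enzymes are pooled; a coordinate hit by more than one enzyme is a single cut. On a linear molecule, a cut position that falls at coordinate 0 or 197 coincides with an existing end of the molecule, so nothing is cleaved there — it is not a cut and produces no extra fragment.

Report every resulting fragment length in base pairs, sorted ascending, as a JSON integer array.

[3,4,7,7,7,8,8,8,8,9,9,9,9,9,10,11,12,12,13,13,21]

Scan for sites:
  AzqIV ACTGCACT/4: at [29, 50, 64, 73, 130, 140, 151, 160, 169] ⇒ [33, 54, 68, 77, 134, 144, 155, 164, 173]
  WciII TGGAC/3: at [22, 58, 110] ⇒ [25, 61, 113]
  XjeIX TCGACCAC/8: at [13, 37, 82, 90, 98, 186] ⇒ [21, 45, 90, 98, 106, 194]
  CdoIII GTGCA/1: at [125, 181] ⇒ [126, 182]

All cut coordinates (distinct, sorted): [21, 25, 33, 45, 54, 61, 68, 77, 90, 98, 106, 113, 126, 134, 144, 155, 164, 173, 182, 194]

Fragments:
  [0,21): 21 bp
  [21,25): 4 bp
  [25,33): 8 bp
  [33,45): 12 bp
  [45,54): 9 bp
  [54,61): 7 bp
  [61,68): 7 bp
  [68,77): 9 bp
  [77,90): 13 bp
  [90,98): 8 bp
  [98,106): 8 bp
  [106,113): 7 bp
  [113,126): 13 bp
  [126,134): 8 bp
  [134,144): 10 bp
  [144,155): 11 bp
  [155,164): 9 bp
  [164,173): 9 bp
  [173,182): 9 bp
  [182,194): 12 bp
  [194,197): 3 bp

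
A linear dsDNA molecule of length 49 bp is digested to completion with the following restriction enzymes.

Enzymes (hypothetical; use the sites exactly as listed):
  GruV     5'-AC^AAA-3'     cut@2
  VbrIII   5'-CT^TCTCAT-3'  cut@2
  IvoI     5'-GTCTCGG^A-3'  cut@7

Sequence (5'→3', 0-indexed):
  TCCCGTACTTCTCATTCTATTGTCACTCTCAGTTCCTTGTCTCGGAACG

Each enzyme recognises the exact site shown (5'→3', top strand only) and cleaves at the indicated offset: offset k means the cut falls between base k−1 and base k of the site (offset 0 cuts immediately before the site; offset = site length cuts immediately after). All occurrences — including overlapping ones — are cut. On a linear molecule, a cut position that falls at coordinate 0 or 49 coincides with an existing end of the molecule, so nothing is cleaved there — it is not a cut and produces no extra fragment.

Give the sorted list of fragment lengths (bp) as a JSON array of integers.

Scan for sites:
  GruV (ACAAA, off=2): no sites
  VbrIII (CTTCTCAT, off=2): starts [7] → cuts [9]
  IvoI (GTCTCGGA, off=7): starts [38] → cuts [45]

Pooled cuts: [9, 45]

Fragments:
  [0,9): 9 bp
  [9,45): 36 bp
  [45,49): 4 bp

[4,9,36]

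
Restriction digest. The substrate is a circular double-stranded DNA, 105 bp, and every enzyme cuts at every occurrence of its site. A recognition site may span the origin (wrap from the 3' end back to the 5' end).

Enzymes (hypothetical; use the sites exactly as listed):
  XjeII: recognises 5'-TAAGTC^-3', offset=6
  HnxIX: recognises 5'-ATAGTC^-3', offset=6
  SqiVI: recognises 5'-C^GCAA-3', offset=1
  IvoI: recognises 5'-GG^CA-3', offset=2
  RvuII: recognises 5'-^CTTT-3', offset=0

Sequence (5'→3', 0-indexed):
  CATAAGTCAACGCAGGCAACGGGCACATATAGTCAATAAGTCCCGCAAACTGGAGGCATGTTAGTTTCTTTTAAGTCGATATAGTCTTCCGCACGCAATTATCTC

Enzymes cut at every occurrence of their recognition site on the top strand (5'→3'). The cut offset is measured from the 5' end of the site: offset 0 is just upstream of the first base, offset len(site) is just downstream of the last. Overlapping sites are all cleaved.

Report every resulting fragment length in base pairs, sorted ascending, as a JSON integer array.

Scan for sites:
  XjeII TAAGTC/6: at [2, 36, 71] ⇒ [8, 42, 77]
  HnxIX ATAGTC/6: at [28, 80] ⇒ [34, 86]
  SqiVI CGCAA/1: at [43, 93] ⇒ [44, 94]
  IvoI GGCA/2: at [14, 21, 54] ⇒ [16, 23, 56]
  RvuII CTTT/0: at [67] ⇒ [67]

Pooled cuts: [8, 16, 23, 34, 42, 44, 56, 67, 77, 86, 94]

Fragments:
  8→16: 8 bp
  16→23: 7 bp
  23→34: 11 bp
  34→42: 8 bp
  42→44: 2 bp
  44→56: 12 bp
  56→67: 11 bp
  67→77: 10 bp
  77→86: 9 bp
  86→94: 8 bp
  94→8 (wrap): 105-94+8 = 19 bp

[2,7,8,8,8,9,10,11,11,12,19]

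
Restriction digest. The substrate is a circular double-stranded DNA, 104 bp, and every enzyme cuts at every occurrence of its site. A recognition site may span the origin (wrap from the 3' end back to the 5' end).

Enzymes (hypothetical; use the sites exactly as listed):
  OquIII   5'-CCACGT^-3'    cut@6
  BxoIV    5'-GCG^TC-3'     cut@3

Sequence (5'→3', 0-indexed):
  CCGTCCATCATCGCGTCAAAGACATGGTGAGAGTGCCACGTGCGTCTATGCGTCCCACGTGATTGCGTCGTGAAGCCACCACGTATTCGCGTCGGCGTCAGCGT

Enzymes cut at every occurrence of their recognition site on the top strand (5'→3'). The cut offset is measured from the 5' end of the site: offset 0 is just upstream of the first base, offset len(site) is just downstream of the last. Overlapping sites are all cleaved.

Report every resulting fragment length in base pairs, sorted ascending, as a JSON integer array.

Scan for sites:
  OquIII (CCACGT, off=6): starts [35, 54, 78] → cuts [41, 60, 84]
  BxoIV (GCGTC, off=3): starts [12, 41, 49, 64, 88, 94, 100] → cuts [15, 44, 52, 67, 91, 97, 103]

All cut coordinates (distinct, sorted): [15, 41, 44, 52, 60, 67, 84, 91, 97, 103]

Fragments:
  15→41: 26 bp
  41→44: 3 bp
  44→52: 8 bp
  52→60: 8 bp
  60→67: 7 bp
  67→84: 17 bp
  84→91: 7 bp
  91→97: 6 bp
  97→103: 6 bp
  103→15 (wrap): 104-103+15 = 16 bp

[3,6,6,7,7,8,8,16,17,26]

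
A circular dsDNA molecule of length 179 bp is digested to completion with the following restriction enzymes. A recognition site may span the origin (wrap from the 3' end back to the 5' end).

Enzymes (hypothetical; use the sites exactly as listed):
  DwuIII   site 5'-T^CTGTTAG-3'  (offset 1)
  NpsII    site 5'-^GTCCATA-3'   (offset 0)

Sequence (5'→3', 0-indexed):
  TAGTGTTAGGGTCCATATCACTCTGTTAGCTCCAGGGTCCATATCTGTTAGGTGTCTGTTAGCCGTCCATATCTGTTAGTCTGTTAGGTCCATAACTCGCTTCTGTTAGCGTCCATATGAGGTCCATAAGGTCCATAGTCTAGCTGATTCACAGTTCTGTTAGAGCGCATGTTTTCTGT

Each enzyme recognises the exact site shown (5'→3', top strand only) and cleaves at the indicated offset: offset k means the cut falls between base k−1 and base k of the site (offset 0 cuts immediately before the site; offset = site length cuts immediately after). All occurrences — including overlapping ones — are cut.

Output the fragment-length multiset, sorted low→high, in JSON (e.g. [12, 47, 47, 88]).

Scan for sites:
  DwuIII TCTGTTAG/1: at [21, 43, 54, 71, 79, 101, 155, 174] ⇒ [22, 44, 55, 72, 80, 102, 156, 175]
  NpsII GTCCATA/0: at [10, 36, 64, 87, 110, 121, 130] ⇒ [10, 36, 64, 87, 110, 121, 130]

Pooled cuts: [10, 22, 36, 44, 55, 64, 72, 80, 87, 102, 110, 121, 130, 156, 175]

Fragment lengths:
  10→22: 12 bp
  22→36: 14 bp
  36→44: 8 bp
  44→55: 11 bp
  55→64: 9 bp
  64→72: 8 bp
  72→80: 8 bp
  80→87: 7 bp
  87→102: 15 bp
  102→110: 8 bp
  110→121: 11 bp
  121→130: 9 bp
  130→156: 26 bp
  156→175: 19 bp
  175→10 (wrap): 179-175+10 = 14 bp

[7,8,8,8,8,9,9,11,11,12,14,14,15,19,26]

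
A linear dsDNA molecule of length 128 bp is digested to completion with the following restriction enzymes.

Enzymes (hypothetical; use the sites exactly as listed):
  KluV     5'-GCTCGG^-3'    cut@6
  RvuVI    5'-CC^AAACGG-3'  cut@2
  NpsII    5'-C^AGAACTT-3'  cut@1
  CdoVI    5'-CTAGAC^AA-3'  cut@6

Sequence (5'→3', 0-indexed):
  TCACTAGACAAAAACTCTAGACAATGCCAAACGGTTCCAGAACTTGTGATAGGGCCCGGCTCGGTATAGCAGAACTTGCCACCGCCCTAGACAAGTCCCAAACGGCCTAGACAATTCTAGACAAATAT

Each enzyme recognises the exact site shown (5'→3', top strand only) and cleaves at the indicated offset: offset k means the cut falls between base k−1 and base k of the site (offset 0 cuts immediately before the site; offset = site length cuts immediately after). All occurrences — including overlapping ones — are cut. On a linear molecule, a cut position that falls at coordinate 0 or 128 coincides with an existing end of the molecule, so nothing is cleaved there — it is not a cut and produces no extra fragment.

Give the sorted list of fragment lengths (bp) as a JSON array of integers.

[6,6,6,7,9,10,10,13,13,22,26]

Site scan:
  KluV (GCTCGG, off=6): starts [58] → cuts [64]
  RvuVI (CCAAACGG, off=2): starts [26, 97] → cuts [28, 99]
  NpsII (CAGAACTT, off=1): starts [37, 69] → cuts [38, 70]
  CdoVI (CTAGACAA, off=6): starts [3, 16, 86, 106, 116] → cuts [9, 22, 92, 112, 122]

All cut coordinates (distinct, sorted): [9, 22, 28, 38, 64, 70, 92, 99, 112, 122]

Fragment lengths:
  [0,9): 9 bp
  [9,22): 13 bp
  [22,28): 6 bp
  [28,38): 10 bp
  [38,64): 26 bp
  [64,70): 6 bp
  [70,92): 22 bp
  [92,99): 7 bp
  [99,112): 13 bp
  [112,122): 10 bp
  [122,128): 6 bp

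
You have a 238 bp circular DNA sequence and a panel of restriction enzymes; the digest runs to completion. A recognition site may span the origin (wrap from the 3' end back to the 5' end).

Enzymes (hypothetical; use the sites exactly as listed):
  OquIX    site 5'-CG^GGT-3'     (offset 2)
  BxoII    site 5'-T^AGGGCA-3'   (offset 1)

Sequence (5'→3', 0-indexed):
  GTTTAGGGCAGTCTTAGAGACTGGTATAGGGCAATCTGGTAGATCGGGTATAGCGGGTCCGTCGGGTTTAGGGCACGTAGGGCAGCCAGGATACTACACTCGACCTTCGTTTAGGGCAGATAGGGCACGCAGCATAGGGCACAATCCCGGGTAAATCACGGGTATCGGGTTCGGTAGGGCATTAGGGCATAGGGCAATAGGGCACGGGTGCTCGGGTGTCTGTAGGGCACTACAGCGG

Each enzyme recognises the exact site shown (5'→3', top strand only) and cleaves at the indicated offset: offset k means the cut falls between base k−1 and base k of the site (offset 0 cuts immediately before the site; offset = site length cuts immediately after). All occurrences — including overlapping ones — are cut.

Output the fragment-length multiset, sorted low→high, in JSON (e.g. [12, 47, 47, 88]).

Scan for sites:
  OquIX CGGGT/2: at [44, 53, 62, 147, 158, 165, 204, 212, 235] ⇒ [46, 55, 64, 149, 160, 167, 206, 214, 237]
  BxoII TAGGGCA/1: at [3, 26, 68, 77, 111, 120, 134, 174, 182, 189, 197, 222] ⇒ [4, 27, 69, 78, 112, 121, 135, 175, 183, 190, 198, 223]

All cut coordinates (distinct, sorted): [4, 27, 46, 55, 64, 69, 78, 112, 121, 135, 149, 160, 167, 175, 183, 190, 198, 206, 214, 223, 237]

Fragments:
  4→27: 23 bp
  27→46: 19 bp
  46→55: 9 bp
  55→64: 9 bp
  64→69: 5 bp
  69→78: 9 bp
  78→112: 34 bp
  112→121: 9 bp
  121→135: 14 bp
  135→149: 14 bp
  149→160: 11 bp
  160→167: 7 bp
  167→175: 8 bp
  175→183: 8 bp
  183→190: 7 bp
  190→198: 8 bp
  198→206: 8 bp
  206→214: 8 bp
  214→223: 9 bp
  223→237: 14 bp
  237→4 (wrap): 238-237+4 = 5 bp

[5,5,7,7,8,8,8,8,8,9,9,9,9,9,11,14,14,14,19,23,34]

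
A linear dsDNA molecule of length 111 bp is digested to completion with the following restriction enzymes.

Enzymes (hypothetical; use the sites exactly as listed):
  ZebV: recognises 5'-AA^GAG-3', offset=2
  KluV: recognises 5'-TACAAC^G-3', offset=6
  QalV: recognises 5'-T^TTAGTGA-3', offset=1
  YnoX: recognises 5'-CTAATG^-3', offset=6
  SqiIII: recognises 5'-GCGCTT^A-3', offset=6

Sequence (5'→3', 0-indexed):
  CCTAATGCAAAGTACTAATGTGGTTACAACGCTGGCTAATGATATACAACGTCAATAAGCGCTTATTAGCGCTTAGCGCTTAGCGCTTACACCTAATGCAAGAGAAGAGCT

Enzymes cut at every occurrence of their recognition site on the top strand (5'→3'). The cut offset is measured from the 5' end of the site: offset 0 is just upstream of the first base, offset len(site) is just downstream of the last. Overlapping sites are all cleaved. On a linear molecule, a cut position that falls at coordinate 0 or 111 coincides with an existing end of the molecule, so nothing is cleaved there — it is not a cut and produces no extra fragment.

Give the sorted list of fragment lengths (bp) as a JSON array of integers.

[3,5,5,7,7,7,9,10,10,10,11,13,14]

Scan for sites:
  ZebV (AAGAG, off=2): starts [99, 104] → cuts [101, 106]
  KluV (TACAACG, off=6): starts [24, 44] → cuts [30, 50]
  QalV (TTTAGTGA, off=1): no sites
  YnoX (CTAATG, off=6): starts [1, 14, 35, 92] → cuts [7, 20, 41, 98]
  SqiIII (GCGCTTA, off=6): starts [58, 68, 75, 82] → cuts [64, 74, 81, 88]

Pooled cuts: [7, 20, 30, 41, 50, 64, 74, 81, 88, 98, 101, 106]

Fragment lengths:
  [0,7): 7 bp
  [7,20): 13 bp
  [20,30): 10 bp
  [30,41): 11 bp
  [41,50): 9 bp
  [50,64): 14 bp
  [64,74): 10 bp
  [74,81): 7 bp
  [81,88): 7 bp
  [88,98): 10 bp
  [98,101): 3 bp
  [101,106): 5 bp
  [106,111): 5 bp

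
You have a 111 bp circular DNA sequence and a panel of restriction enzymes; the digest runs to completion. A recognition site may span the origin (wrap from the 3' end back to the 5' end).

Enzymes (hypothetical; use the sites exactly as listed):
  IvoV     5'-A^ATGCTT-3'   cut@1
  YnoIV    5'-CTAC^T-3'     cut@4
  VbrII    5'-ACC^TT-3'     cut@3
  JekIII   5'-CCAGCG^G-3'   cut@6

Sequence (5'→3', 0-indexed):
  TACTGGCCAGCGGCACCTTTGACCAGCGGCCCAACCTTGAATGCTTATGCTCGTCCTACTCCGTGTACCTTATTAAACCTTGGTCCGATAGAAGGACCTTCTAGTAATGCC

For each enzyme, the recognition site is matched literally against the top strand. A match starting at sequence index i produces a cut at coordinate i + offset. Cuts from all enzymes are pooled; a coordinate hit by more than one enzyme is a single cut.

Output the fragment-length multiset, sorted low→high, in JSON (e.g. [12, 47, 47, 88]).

[4,5,8,9,10,10,11,16,19,19]

Per-enzyme occurrences:
  IvoV AATGCTT/1: at [39] ⇒ [40]
  YnoIV CTACT/4: at [55, 110] ⇒ [3, 59]
  VbrII ACCTT/3: at [14, 33, 66, 76, 95] ⇒ [17, 36, 69, 79, 98]
  JekIII CCAGCGG/6: at [6, 22] ⇒ [12, 28]

Pooled cuts: [3, 12, 17, 28, 36, 40, 59, 69, 79, 98]

Fragments:
  3→12: 9 bp
  12→17: 5 bp
  17→28: 11 bp
  28→36: 8 bp
  36→40: 4 bp
  40→59: 19 bp
  59→69: 10 bp
  69→79: 10 bp
  79→98: 19 bp
  98→3 (wrap): 111-98+3 = 16 bp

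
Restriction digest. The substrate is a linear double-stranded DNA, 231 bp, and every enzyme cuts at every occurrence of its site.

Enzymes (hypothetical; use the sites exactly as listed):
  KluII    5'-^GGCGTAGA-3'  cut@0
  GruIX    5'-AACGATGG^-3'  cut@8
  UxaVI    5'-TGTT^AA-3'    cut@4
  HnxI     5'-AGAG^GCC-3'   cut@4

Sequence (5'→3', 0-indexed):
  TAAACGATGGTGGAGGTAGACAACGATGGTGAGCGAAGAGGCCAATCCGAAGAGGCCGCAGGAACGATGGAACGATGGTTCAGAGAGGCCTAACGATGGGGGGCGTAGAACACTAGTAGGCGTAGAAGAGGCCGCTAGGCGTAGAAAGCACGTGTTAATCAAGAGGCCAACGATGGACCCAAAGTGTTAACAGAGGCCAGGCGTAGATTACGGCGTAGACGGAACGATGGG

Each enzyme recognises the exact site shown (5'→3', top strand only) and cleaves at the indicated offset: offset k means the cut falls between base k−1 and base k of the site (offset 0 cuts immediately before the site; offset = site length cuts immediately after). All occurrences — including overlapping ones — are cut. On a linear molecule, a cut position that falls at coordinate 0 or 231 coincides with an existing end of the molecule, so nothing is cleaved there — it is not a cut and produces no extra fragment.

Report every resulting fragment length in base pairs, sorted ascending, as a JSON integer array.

Scan for sites:
  KluII GGCGTAGA/0: at [101, 118, 137, 199, 211] ⇒ [101, 118, 137, 199, 211]
  GruIX AACGATGG/8: at [2, 21, 62, 70, 91, 168, 222] ⇒ [10, 29, 70, 78, 99, 176, 230]
  UxaVI TGTTAA/4: at [152, 184] ⇒ [156, 188]
  HnxI AGAGGCC/4: at [36, 50, 83, 126, 161, 191] ⇒ [40, 54, 87, 130, 165, 195]

Pooled cuts: [10, 29, 40, 54, 70, 78, 87, 99, 101, 118, 130, 137, 156, 165, 176, 188, 195, 199, 211, 230]

Fragment lengths:
  [0,10): 10 bp
  [10,29): 19 bp
  [29,40): 11 bp
  [40,54): 14 bp
  [54,70): 16 bp
  [70,78): 8 bp
  [78,87): 9 bp
  [87,99): 12 bp
  [99,101): 2 bp
  [101,118): 17 bp
  [118,130): 12 bp
  [130,137): 7 bp
  [137,156): 19 bp
  [156,165): 9 bp
  [165,176): 11 bp
  [176,188): 12 bp
  [188,195): 7 bp
  [195,199): 4 bp
  [199,211): 12 bp
  [211,230): 19 bp
  [230,231): 1 bp

[1,2,4,7,7,8,9,9,10,11,11,12,12,12,12,14,16,17,19,19,19]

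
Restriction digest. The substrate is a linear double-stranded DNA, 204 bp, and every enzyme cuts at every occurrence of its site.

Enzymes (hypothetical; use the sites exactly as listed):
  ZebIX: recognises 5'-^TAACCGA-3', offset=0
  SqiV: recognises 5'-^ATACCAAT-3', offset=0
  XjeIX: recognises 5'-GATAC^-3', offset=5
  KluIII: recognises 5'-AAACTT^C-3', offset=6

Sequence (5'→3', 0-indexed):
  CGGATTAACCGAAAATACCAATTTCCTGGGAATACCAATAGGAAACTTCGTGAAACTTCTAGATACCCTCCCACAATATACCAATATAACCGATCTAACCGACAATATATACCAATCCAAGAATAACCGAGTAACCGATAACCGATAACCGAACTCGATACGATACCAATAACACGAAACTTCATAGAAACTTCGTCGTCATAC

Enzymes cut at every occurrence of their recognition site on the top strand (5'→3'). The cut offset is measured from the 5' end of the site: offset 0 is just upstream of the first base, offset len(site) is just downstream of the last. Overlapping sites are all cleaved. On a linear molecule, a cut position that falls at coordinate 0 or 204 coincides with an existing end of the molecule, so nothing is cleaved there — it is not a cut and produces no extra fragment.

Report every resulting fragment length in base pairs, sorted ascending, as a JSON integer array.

Site scan:
  ZebIX (TAACCGA, off=0): starts [5, 86, 95, 123, 131, 138, 145] → cuts [5, 86, 95, 123, 131, 138, 145]
  SqiV (ATACCAAT, off=0): starts [14, 31, 77, 108, 162] → cuts [14, 31, 77, 108, 162]
  XjeIX (GATAC, off=5): starts [61, 156, 161] → cuts [66, 161, 166]
  KluIII (AAACTTC, off=6): starts [42, 52, 176, 187] → cuts [48, 58, 182, 193]

All cut coordinates (distinct, sorted): [5, 14, 31, 48, 58, 66, 77, 86, 95, 108, 123, 131, 138, 145, 161, 162, 166, 182, 193]

Fragment lengths:
  [0,5): 5 bp
  [5,14): 9 bp
  [14,31): 17 bp
  [31,48): 17 bp
  [48,58): 10 bp
  [58,66): 8 bp
  [66,77): 11 bp
  [77,86): 9 bp
  [86,95): 9 bp
  [95,108): 13 bp
  [108,123): 15 bp
  [123,131): 8 bp
  [131,138): 7 bp
  [138,145): 7 bp
  [145,161): 16 bp
  [161,162): 1 bp
  [162,166): 4 bp
  [166,182): 16 bp
  [182,193): 11 bp
  [193,204): 11 bp

[1,4,5,7,7,8,8,9,9,9,10,11,11,11,13,15,16,16,17,17]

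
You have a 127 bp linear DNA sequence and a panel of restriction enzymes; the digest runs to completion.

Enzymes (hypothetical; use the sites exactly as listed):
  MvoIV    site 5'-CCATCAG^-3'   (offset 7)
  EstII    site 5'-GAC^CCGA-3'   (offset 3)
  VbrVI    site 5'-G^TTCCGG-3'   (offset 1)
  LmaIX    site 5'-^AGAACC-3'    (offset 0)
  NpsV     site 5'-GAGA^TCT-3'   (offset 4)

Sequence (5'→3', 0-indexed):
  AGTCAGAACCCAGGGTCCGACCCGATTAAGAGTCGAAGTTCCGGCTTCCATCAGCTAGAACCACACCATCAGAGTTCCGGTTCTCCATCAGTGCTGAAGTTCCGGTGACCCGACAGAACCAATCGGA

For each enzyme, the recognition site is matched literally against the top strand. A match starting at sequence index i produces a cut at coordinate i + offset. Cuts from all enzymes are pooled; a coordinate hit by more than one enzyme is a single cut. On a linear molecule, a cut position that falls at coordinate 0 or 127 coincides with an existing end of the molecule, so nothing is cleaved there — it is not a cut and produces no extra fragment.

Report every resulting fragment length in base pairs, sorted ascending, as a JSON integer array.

[2,2,4,5,8,10,13,16,16,17,17,17]

Scan for sites:
  MvoIV (CCATCAG, off=7): starts [47, 65, 84] → cuts [54, 72, 91]
  EstII (GACCCGA, off=3): starts [18, 106] → cuts [21, 109]
  VbrVI (GTTCCGG, off=1): starts [37, 73, 98] → cuts [38, 74, 99]
  LmaIX (AGAACC, off=0): starts [4, 56, 114] → cuts [4, 56, 114]
  NpsV (GAGATCT, off=4): no sites

Pooled cuts: [4, 21, 38, 54, 56, 72, 74, 91, 99, 109, 114]

Fragments:
  [0,4): 4 bp
  [4,21): 17 bp
  [21,38): 17 bp
  [38,54): 16 bp
  [54,56): 2 bp
  [56,72): 16 bp
  [72,74): 2 bp
  [74,91): 17 bp
  [91,99): 8 bp
  [99,109): 10 bp
  [109,114): 5 bp
  [114,127): 13 bp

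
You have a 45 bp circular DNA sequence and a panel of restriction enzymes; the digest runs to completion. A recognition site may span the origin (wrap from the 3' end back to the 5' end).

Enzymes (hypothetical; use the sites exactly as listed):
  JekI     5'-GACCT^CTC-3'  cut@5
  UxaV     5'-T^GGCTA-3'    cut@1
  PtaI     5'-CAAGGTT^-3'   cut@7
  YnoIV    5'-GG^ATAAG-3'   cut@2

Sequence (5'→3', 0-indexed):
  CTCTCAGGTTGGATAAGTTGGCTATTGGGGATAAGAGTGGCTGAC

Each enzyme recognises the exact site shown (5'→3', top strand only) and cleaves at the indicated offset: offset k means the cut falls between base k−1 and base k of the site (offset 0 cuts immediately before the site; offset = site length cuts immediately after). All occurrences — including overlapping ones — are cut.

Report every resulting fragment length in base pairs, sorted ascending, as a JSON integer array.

[7,10,11,17]

Site scan:
  JekI (GACCTCTC, off=5): starts [42] → cuts [2]
  UxaV (TGGCTA, off=1): starts [18] → cuts [19]
  PtaI (CAAGGTT, off=7): no sites
  YnoIV (GGATAAG, off=2): starts [10, 28] → cuts [12, 30]

All cut coordinates (distinct, sorted): [2, 12, 19, 30]

Fragments:
  2→12: 10 bp
  12→19: 7 bp
  19→30: 11 bp
  30→2 (wrap): 45-30+2 = 17 bp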